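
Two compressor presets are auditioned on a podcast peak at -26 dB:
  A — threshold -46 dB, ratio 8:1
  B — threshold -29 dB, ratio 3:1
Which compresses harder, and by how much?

A: 20 dB over, compressed to 2.5 dB over, so 17.5 dB of GR.
B: 3 dB over, compressed to 1 dB over, so 2 dB of GR.
Difference: 15.5 dB in favour of A.

A, by 15.5 dB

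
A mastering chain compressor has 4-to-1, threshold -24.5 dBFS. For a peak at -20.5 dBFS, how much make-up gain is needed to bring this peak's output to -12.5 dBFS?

The peak compresses to -24.5 + 4/4 = -23.5 dBFS.
To reach -12.5 dBFS requires -12.5 − (-23.5) = 11 dB of make-up.

11 dB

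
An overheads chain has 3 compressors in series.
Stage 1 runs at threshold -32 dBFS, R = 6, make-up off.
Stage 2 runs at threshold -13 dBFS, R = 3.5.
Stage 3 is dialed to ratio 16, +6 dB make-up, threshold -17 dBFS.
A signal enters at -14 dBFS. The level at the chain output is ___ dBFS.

Stage 1: -14 dBFS is 18 dB over -32 dBFS; at 6:1 that becomes 3 dB over, giving -29 dBFS.
Stage 2: -29 dBFS ≤ -13 dBFS, so stage 2 doesn't engage; output -29 dBFS.
Stage 3: below threshold (-29 ≤ -17); passes unchanged; make-up brings it to -23 dBFS.

-23 dBFS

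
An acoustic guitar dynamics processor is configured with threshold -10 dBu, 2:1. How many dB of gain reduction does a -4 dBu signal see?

3 dB

-4 dBu exceeds the threshold by 6 dB.
After 2:1 compression the overshoot becomes 6/2 = 3 dB.
GR = overshoot in − overshoot out = 6 − 3 = 3 dB.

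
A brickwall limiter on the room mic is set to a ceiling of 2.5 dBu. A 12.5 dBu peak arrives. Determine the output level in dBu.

2.5 dBu

A brickwall limiter is an ∞:1 compressor: any input above the ceiling is clamped to 2.5 dBu.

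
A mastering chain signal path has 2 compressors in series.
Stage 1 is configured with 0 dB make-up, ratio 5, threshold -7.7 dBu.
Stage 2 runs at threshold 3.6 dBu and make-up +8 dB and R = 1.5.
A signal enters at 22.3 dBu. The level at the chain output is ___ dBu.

Stage 1: 30 dB above -7.7 dBu, reduced 5:1 to 6 dB above → -1.7 dBu.
Stage 2: below threshold (-1.7 ≤ 3.6); passes unchanged; make-up brings it to 6.3 dBu.

6.3 dBu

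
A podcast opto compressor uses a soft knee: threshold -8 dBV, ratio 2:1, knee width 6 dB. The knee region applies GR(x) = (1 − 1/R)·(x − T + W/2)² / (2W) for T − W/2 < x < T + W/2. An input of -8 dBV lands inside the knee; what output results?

x − T + W/2 = -8 − (-8) + 3 = 3.
GR = (1 − 1/2) × 3² / 12 = 0.5 × 9 / 12 = 0.375 dB.
Output = -8 − 0.375 = -8.375 dBV.

-8.375 dBV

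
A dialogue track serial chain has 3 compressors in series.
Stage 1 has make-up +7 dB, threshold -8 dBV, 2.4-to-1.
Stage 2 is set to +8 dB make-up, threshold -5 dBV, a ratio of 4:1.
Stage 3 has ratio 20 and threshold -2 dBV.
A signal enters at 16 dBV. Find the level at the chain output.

Stage 1: 16 dBV is 24 dB over -8 dBV; at 2.4:1 that becomes 10 dB over, giving 2 dBV; +7 dB make-up → 9 dBV.
Stage 2: overshoot 14 dB → 14/4 = 3.5 dB → -1.5 dBV; +8 dB make-up → 6.5 dBV.
Stage 3: 8.5 dB above -2 dBV, reduced 20:1 to 0.425 dB above → -1.575 dBV.

-1.575 dBV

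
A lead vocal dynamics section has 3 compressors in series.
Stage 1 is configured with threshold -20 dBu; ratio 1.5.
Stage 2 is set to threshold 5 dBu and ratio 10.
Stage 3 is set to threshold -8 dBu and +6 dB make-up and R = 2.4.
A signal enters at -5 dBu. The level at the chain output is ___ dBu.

Stage 1: -5 dBu is 15 dB over -20 dBu; at 1.5:1 that becomes 10 dB over, giving -10 dBu.
Stage 2: -10 dBu is at or below the 5 dBu threshold — no compression; output -10 dBu.
Stage 3: below threshold (-10 ≤ -8); passes unchanged; make-up brings it to -4 dBu.

-4 dBu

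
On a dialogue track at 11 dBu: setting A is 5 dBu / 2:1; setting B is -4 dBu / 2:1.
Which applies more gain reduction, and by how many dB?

A: overshoot 6 dB → output overshoot 3 dB → GR 3 dB.
B: overshoot 15 dB → output overshoot 7.5 dB → GR 7.5 dB.
B applies 4.5 dB more gain reduction.

B, by 4.5 dB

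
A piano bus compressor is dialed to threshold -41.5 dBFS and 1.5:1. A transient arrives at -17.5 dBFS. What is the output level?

The input is 24 dB above the -41.5 dBFS threshold.
At 1.5:1 the overshoot is divided by 1.5, leaving 16 dB above threshold.
That puts the output at -25.5 dBFS.

-25.5 dBFS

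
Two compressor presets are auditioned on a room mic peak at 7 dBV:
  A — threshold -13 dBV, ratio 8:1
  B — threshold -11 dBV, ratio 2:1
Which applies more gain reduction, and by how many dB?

A, by 8.5 dB

A: GR = 20 − 20/8 = 17.5 dB.
B: GR = 18 − 18/2 = 9 dB.
A reduces 8.5 dB more.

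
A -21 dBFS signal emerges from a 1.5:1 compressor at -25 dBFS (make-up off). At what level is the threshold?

-33 dBFS

Let T be the threshold. Output overshoot = (input overshoot)/R, so -25 − T = (-21 − T)/1.5.
1.5·(-25 − T) = -21 − T → 0.5·T = -37.5 − (-21) = -16.5.
T = -16.5/0.5 = -33 dBFS.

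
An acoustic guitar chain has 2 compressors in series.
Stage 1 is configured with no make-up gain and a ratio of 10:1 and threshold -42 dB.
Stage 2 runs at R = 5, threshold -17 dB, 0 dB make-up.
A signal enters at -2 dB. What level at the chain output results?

Stage 1: -2 dB is 40 dB over -42 dB; at 10:1 that becomes 4 dB over, giving -38 dB.
Stage 2: -38 dB is at or below the -17 dB threshold — no compression; output -38 dB.

-38 dB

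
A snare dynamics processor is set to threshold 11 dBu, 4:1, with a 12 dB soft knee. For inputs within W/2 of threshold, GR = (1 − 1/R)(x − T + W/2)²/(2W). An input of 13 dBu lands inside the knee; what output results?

x − T + W/2 = 13 − 11 + 6 = 8.
GR = (1 − 1/4) × 8² / 24 = 0.75 × 64 / 24 = 2 dB.
Output = 13 − 2 = 11 dBu.

11 dBu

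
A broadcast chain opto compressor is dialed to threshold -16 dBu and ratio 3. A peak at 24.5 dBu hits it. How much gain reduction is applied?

27 dB

The signal is 40.5 dB above threshold.
After 3:1 compression the overshoot becomes 40.5/3 = 13.5 dB.
Gain reduction = 40.5 − 13.5 = 27 dB.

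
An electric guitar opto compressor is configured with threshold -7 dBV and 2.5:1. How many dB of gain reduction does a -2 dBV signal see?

3 dB

Overshoot = -2 − (-7) = 5 dB.
At 2.5:1, output sits 5/2.5 = 2 dB above threshold.
GR = overshoot in − overshoot out = 5 − 2 = 3 dB.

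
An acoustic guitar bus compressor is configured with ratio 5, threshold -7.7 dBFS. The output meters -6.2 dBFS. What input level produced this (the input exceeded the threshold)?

Post-compression overshoot = -6.2 − (-7.7) = 1.5 dB.
Input overshoot = R × output overshoot = 7.5 dB → input = -7.7 + 7.5 = -0.2 dBFS.

-0.2 dBFS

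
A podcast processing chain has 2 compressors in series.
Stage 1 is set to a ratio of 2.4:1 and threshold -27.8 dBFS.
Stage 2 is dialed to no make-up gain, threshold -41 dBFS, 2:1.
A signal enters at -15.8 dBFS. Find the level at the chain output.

Stage 1: overshoot 12 dB → 12/2.4 = 5 dB → -22.8 dBFS.
Stage 2: 18.2 dB above -41 dBFS, reduced 2:1 to 9.1 dB above → -31.9 dBFS.

-31.9 dBFS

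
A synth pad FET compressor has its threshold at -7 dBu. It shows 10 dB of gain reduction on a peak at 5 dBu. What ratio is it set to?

Input overshoot = 5 − (-7) = 12 dB.
Output overshoot = 12 − 10 = 2 dB.
Ratio = input overshoot / output overshoot = 12 / 2 = 6.

6:1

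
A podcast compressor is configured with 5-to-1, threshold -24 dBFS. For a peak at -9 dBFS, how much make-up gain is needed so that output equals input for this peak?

12 dB

Overshoot 15 dB → 15/5 = 3 dB after compression, so the compressed level is -24 + 3 = -21 dBFS.
Make-up = target − compressed = -9 − (-21) = 12 dB.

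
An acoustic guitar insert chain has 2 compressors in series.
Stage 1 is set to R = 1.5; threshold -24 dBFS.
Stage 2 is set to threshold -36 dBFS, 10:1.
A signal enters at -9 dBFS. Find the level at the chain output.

-33.8 dBFS

Stage 1: 15 dB above -24 dBFS, reduced 1.5:1 to 10 dB above → -14 dBFS.
Stage 2: overshoot 22 dB → 22/10 = 2.2 dB → -33.8 dBFS.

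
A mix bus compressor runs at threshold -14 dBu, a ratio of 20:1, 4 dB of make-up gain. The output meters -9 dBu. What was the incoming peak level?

Remove make-up: -9 − 4 = -13 dBu.
Post-compression overshoot = -13 − (-14) = 1 dB.
Undo the ratio: input overshoot = 1 × 20 = 20 dB, giving input = 6 dBu.

6 dBu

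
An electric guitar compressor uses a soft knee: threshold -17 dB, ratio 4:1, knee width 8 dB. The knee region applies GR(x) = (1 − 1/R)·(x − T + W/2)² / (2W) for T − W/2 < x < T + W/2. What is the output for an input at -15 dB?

-16.6875 dB

x − T + W/2 = -15 − (-17) + 4 = 6.
GR = (1 − 1/4) × 6² / 16 = 0.75 × 36 / 16 = 1.6875 dB.
Output = -15 − 1.6875 = -16.6875 dB.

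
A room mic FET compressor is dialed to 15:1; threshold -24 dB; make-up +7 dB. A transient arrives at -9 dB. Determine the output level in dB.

-9 dB sits 15 dB over threshold.
15:1 compression reduces that to 15/15 = 1 dB over.
So the level is -24 + 1 = -23 dB; make-up adds 7 dB, giving -16 dB.

-16 dB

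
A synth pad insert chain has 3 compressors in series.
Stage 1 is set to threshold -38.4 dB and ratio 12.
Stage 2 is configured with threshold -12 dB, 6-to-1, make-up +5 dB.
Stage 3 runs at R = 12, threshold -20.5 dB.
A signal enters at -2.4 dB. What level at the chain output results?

Stage 1: -2.4 dB is 36 dB over -38.4 dB; at 12:1 that becomes 3 dB over, giving -35.4 dB.
Stage 2: -35.4 dB is at or below the -12 dB threshold — no compression; make-up brings it to -30.4 dB.
Stage 3: below threshold (-30.4 ≤ -20.5); passes unchanged; output -30.4 dB.

-30.4 dB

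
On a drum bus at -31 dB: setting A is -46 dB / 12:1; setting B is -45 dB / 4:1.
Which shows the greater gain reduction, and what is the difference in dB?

A, by 3.25 dB

A: GR = 15 − 15/12 = 13.75 dB.
B: GR = 14 − 14/4 = 10.5 dB.
Difference: 3.25 dB in favour of A.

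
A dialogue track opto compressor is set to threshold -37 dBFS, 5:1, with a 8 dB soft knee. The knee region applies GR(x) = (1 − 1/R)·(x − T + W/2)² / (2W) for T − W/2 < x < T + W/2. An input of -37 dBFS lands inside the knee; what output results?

x − T + W/2 = -37 − (-37) + 4 = 4.
GR = (1 − 1/5) × 4² / 16 = 0.8 × 16 / 16 = 0.8 dB.
Output = -37 − 0.8 = -37.8 dBFS.

-37.8 dBFS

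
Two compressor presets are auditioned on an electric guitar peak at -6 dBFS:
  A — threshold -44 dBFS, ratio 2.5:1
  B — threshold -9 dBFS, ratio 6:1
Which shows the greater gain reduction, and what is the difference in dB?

A: 38 dB over, compressed to 15.2 dB over, so 22.8 dB of GR.
B: 3 dB over, compressed to 0.5 dB over, so 2.5 dB of GR.
Difference: 20.3 dB in favour of A.

A, by 20.3 dB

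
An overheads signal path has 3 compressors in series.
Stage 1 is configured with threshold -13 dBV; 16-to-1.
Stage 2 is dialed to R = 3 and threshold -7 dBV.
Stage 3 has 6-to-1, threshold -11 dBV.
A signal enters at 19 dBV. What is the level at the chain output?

Stage 1: overshoot 32 dB → 32/16 = 2 dB → -11 dBV.
Stage 2: -11 dBV ≤ -7 dBV, so stage 2 doesn't engage; output -11 dBV.
Stage 3: -11 dBV is at or below the -11 dBV threshold — no compression; output -11 dBV.

-11 dBV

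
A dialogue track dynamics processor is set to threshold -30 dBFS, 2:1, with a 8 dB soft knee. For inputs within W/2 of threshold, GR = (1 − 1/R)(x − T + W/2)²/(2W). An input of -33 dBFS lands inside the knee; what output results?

x − T + W/2 = -33 − (-30) + 4 = 1.
GR = (1 − 1/2) × 1² / 16 = 0.5 × 1 / 16 = 0.03125 dB.
Output = -33 − 0.03125 = -33.03125 dBFS.

-33.03125 dBFS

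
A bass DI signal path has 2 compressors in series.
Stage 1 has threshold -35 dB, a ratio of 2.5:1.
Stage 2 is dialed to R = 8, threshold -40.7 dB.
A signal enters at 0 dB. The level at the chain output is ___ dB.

-38.2375 dB

Stage 1: 35 dB above -35 dB, reduced 2.5:1 to 14 dB above → -21 dB.
Stage 2: -21 dB is 19.7 dB over -40.7 dB; at 8:1 that becomes 2.4625 dB over, giving -38.2375 dB.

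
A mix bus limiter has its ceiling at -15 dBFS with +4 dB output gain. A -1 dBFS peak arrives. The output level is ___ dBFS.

The limiter clamps the peak to its -15 dBFS ceiling.
Output gain then adds 4 dB: -15 + 4 = -11 dBFS.

-11 dBFS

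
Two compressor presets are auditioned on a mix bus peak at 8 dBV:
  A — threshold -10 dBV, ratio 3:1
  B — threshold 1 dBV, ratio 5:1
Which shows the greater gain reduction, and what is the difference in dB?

A, by 6.4 dB

A: overshoot 18 dB → output overshoot 6 dB → GR 12 dB.
B: overshoot 7 dB → output overshoot 1.4 dB → GR 5.6 dB.
A reduces 6.4 dB more.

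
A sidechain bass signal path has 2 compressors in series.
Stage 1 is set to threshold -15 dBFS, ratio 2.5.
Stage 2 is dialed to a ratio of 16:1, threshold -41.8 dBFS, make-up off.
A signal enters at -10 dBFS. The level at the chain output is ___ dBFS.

-40 dBFS

Stage 1: overshoot 5 dB → 5/2.5 = 2 dB → -13 dBFS.
Stage 2: 28.8 dB above -41.8 dBFS, reduced 16:1 to 1.8 dB above → -40 dBFS.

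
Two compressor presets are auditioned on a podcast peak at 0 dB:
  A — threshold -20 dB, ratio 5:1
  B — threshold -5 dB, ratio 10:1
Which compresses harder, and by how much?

A: GR = 20 − 20/5 = 16 dB.
B: GR = 5 − 5/10 = 4.5 dB.
A reduces 11.5 dB more.

A, by 11.5 dB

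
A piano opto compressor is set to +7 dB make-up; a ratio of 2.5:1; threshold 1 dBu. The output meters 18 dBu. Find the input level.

26 dBu

Stripping the +7 dB make-up gives 11 dBu at the gain stage.
Post-compression overshoot = 11 − 1 = 10 dB.
Input overshoot = R × output overshoot = 25 dB → input = 1 + 25 = 26 dBu.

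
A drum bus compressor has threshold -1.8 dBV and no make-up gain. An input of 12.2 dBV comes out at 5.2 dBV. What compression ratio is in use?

Input overshoot = 12.2 − (-1.8) = 14 dB; output overshoot = 5.2 − (-1.8) = 7 dB.
Ratio = 14 / 7 = 2.

2:1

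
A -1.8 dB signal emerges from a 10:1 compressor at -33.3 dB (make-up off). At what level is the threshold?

-36.8 dB

Input is 35 dB above T (since output overshoot × R = input overshoot: (-33.3 − T)·10 = -1.8 − T gives T = -36.8 dB).
Check: -36.8 + (-1.8 − (-36.8))/10 = -36.8 + 3.5 = -33.3 dB. ✓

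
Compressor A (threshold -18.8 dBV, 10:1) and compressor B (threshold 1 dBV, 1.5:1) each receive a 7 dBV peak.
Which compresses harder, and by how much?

A, by 21.22 dB

A: overshoot 25.8 dB → output overshoot 2.58 dB → GR 23.22 dB.
B: overshoot 6 dB → output overshoot 4 dB → GR 2 dB.
A applies 21.22 dB more gain reduction.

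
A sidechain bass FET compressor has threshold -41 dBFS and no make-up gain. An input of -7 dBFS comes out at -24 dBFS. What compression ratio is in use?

Input overshoot = -7 − (-41) = 34 dB; output overshoot = -24 − (-41) = 17 dB.
Ratio = 34 / 17 = 2.

2:1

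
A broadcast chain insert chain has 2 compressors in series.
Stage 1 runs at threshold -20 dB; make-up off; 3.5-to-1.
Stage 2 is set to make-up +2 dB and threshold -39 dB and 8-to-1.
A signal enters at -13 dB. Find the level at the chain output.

Stage 1: -13 dB is 7 dB over -20 dB; at 3.5:1 that becomes 2 dB over, giving -18 dB.
Stage 2: -18 dB is 21 dB over -39 dB; at 8:1 that becomes 2.625 dB over, giving -36.375 dB; +2 dB make-up → -34.375 dB.

-34.375 dB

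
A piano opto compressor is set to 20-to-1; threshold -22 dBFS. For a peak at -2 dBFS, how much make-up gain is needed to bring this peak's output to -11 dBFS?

10 dB

Overshoot 20 dB → 20/20 = 1 dB after compression, so the compressed level is -22 + 1 = -21 dBFS.
Make-up = target − compressed = -11 − (-21) = 10 dB.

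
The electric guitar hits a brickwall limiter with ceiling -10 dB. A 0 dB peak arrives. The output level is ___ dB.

-10 dB

At ∞:1, everything above -10 dB is held at the ceiling.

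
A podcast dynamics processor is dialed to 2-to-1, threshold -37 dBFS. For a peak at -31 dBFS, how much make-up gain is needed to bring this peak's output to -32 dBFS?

2 dB

Without make-up, output = threshold + overshoot/2 = -37 + 3 = -34 dBFS.
Gap to target: 2 dB.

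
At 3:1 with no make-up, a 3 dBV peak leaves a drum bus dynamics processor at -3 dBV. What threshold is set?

-6 dBV

Let T be the threshold. Output overshoot = (input overshoot)/R, so -3 − T = (3 − T)/3.
3·(-3 − T) = 3 − T → 2·T = -9 − 3 = -12.
T = -12/2 = -6 dBV.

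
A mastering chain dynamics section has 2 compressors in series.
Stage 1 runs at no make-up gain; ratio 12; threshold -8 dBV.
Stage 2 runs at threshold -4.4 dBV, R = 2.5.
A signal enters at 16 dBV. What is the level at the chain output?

-6 dBV

Stage 1: 16 dBV is 24 dB over -8 dBV; at 12:1 that becomes 2 dB over, giving -6 dBV.
Stage 2: -6 dBV is at or below the -4.4 dBV threshold — no compression; output -6 dBV.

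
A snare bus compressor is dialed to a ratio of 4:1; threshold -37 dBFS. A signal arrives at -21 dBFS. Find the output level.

-33 dBFS

-21 dBFS sits 16 dB over threshold.
4:1 compression reduces that to 16/4 = 4 dB over.
Output = -37 + 4 = -33 dBFS.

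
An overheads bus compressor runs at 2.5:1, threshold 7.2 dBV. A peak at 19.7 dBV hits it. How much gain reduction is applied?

19.7 dBV exceeds the threshold by 12.5 dB.
After 2.5:1 compression the overshoot becomes 12.5/2.5 = 5 dB.
Gain reduction = 12.5 − 5 = 7.5 dB.

7.5 dB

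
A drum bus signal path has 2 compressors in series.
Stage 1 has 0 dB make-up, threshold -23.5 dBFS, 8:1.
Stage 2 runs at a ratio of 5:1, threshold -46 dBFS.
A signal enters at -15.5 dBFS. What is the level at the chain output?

Stage 1: 8 dB above -23.5 dBFS, reduced 8:1 to 1 dB above → -22.5 dBFS.
Stage 2: -22.5 dBFS is 23.5 dB over -46 dBFS; at 5:1 that becomes 4.7 dB over, giving -41.3 dBFS.

-41.3 dBFS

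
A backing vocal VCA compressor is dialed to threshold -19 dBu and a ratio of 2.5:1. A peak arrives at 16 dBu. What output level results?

Overshoot: 16 − (-19) = 35 dB.
At 2.5:1 the overshoot is divided by 2.5, leaving 14 dB above threshold.
Output = -19 + 14 = -5 dBu.

-5 dBu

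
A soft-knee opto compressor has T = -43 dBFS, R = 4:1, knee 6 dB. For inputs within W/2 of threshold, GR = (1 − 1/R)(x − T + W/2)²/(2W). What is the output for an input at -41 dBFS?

-42.5625 dBFS

x − T + W/2 = -41 − (-43) + 3 = 5.
GR = (1 − 1/4) × 5² / 12 = 0.75 × 25 / 12 = 1.5625 dB.
Output = -41 − 1.5625 = -42.5625 dBFS.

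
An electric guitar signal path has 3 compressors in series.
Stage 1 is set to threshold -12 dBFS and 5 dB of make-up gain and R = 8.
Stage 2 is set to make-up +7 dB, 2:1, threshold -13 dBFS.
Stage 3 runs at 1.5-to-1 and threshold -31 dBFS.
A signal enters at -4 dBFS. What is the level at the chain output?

-12 dBFS

Stage 1: 8 dB above -12 dBFS, reduced 8:1 to 1 dB above → -11 dBFS; +5 dB make-up → -6 dBFS.
Stage 2: overshoot 7 dB → 7/2 = 3.5 dB → -9.5 dBFS; +7 dB make-up → -2.5 dBFS.
Stage 3: -2.5 dBFS is 28.5 dB over -31 dBFS; at 1.5:1 that becomes 19 dB over, giving -12 dBFS.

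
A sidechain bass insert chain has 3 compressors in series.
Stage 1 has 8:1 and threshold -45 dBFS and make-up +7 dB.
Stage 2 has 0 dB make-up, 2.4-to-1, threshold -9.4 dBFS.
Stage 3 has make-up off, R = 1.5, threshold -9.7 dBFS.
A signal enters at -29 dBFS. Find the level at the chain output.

-36 dBFS

Stage 1: 16 dB above -45 dBFS, reduced 8:1 to 2 dB above → -43 dBFS; +7 dB make-up → -36 dBFS.
Stage 2: below threshold (-36 ≤ -9.4); passes unchanged; output -36 dBFS.
Stage 3: below threshold (-36 ≤ -9.7); passes unchanged; output -36 dBFS.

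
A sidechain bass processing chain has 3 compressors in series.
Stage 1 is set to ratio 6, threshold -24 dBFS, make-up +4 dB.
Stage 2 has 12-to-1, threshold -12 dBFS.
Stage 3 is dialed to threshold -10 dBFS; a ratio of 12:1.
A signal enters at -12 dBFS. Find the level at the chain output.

Stage 1: 12 dB above -24 dBFS, reduced 6:1 to 2 dB above → -22 dBFS; +4 dB make-up → -18 dBFS.
Stage 2: -18 dBFS ≤ -12 dBFS, so stage 2 doesn't engage; output -18 dBFS.
Stage 3: -18 dBFS ≤ -10 dBFS, so stage 3 doesn't engage; output -18 dBFS.

-18 dBFS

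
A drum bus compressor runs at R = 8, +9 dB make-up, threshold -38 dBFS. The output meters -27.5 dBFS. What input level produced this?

Remove make-up: -27.5 − 9 = -36.5 dBFS.
That's 1.5 dB above the -38 dBFS threshold.
Input overshoot = R × output overshoot = 12 dB → input = -38 + 12 = -26 dBFS.

-26 dBFS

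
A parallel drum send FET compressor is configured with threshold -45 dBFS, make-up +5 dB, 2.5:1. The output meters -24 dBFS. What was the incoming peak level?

Stripping the +5 dB make-up gives -29 dBFS at the gain stage.
The compressed level sits -29 − (-45) = 16 dB over threshold.
Input overshoot = R × output overshoot = 40 dB → input = -45 + 40 = -5 dBFS.

-5 dBFS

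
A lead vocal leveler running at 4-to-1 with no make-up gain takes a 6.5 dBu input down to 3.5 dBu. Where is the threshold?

Gain reduction = 6.5 − 3.5 = 3 dB; output overshoot = GR / (R − 1) = 3 / 3 = 1 dB.
Threshold = output − output overshoot = 3.5 − 1 = 2.5 dBu.

2.5 dBu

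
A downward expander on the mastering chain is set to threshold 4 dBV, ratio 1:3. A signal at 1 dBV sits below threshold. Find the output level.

Undershoot = 4 − 1 = 3 dB.
At 1:3, that expands to 9 dB under threshold.
Output = 4 − 9 = -5 dBV.

-5 dBV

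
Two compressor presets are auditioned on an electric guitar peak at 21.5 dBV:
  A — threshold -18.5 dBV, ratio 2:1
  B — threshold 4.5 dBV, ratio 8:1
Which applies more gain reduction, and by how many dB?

A: overshoot 40 dB → output overshoot 20 dB → GR 20 dB.
B: overshoot 17 dB → output overshoot 2.125 dB → GR 14.875 dB.
A reduces 5.125 dB more.

A, by 5.125 dB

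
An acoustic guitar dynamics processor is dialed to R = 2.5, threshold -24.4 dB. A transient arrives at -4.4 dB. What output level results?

-16.4 dB

Overshoot: -4.4 − (-24.4) = 20 dB.
At 2.5:1 the overshoot is divided by 2.5, leaving 8 dB above threshold.
So the level is -24.4 + 8 = -16.4 dB.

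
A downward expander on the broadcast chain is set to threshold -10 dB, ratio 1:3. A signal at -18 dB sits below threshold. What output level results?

The input is 8 dB below the -10 dB threshold.
A 1:3 expander multiplies undershoot by 3: 8 × 3 = 24 dB below threshold.
Output = -10 − 24 = -34 dB.

-34 dB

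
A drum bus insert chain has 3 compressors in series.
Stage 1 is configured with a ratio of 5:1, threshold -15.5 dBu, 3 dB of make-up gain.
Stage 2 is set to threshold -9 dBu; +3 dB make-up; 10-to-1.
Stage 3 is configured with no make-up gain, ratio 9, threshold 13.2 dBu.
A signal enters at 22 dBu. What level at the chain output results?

Stage 1: overshoot 37.5 dB → 37.5/5 = 7.5 dB → -8 dBu; +3 dB make-up → -5 dBu.
Stage 2: -5 dBu is 4 dB over -9 dBu; at 10:1 that becomes 0.4 dB over, giving -8.6 dBu; +3 dB make-up → -5.6 dBu.
Stage 3: -5.6 dBu is at or below the 13.2 dBu threshold — no compression; output -5.6 dBu.

-5.6 dBu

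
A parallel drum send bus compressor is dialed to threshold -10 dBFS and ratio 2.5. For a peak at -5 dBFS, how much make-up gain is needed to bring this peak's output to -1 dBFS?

The peak compresses to -10 + 5/2.5 = -8 dBFS.
To reach -1 dBFS requires -1 − (-8) = 7 dB of make-up.

7 dB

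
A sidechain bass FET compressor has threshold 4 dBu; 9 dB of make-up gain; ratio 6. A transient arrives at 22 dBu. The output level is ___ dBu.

22 dBu sits 18 dB over threshold.
The 18 dB excess becomes 3 dB after 6:1 reduction.
So the level is 4 + 3 = 7 dBu; make-up adds 9 dB, giving 16 dBu.

16 dBu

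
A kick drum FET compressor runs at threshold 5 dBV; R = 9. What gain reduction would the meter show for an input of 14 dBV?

8 dB

Overshoot = 14 − 5 = 9 dB.
At 9:1, output sits 9/9 = 1 dB above threshold.
GR = overshoot in − overshoot out = 9 − 1 = 8 dB.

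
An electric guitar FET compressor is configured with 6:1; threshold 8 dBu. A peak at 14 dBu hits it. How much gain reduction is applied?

14 dBu exceeds the threshold by 6 dB.
A 6:1 ratio leaves 1 dB of that excess.
So the signal is attenuated by 6 − 1 = 5 dB.

5 dB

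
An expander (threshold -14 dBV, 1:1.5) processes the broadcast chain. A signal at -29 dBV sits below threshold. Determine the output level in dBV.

Undershoot = (-14) − (-29) = 15 dB.
At 1:1.5, that expands to 22.5 dB under threshold.
Output = -14 − 22.5 = -36.5 dBV.

-36.5 dBV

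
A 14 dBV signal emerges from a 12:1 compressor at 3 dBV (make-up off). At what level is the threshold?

2 dBV

Input is 12 dB above T (since output overshoot × R = input overshoot: (3 − T)·12 = 14 − T gives T = 2 dBV).
Check: 2 + (14 − 2)/12 = 2 + 1 = 3 dBV. ✓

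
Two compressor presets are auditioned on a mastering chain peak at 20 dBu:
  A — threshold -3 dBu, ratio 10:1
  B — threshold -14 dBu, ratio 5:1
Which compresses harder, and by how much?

A: GR = 23 − 23/10 = 20.7 dB.
B: GR = 34 − 34/5 = 27.2 dB.
B applies 6.5 dB more gain reduction.

B, by 6.5 dB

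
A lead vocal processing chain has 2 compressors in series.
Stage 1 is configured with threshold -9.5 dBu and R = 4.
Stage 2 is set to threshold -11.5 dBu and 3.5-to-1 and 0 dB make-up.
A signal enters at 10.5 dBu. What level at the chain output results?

Stage 1: overshoot 20 dB → 20/4 = 5 dB → -4.5 dBu.
Stage 2: -4.5 dBu is 7 dB over -11.5 dBu; at 3.5:1 that becomes 2 dB over, giving -9.5 dBu.

-9.5 dBu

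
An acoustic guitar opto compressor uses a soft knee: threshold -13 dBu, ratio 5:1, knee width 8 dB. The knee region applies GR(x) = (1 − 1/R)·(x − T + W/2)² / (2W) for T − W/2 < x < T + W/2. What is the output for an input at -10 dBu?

x − T + W/2 = -10 − (-13) + 4 = 7.
GR = (1 − 1/5) × 7² / 16 = 0.8 × 49 / 16 = 2.45 dB.
Output = -10 − 2.45 = -12.45 dBu.

-12.45 dBu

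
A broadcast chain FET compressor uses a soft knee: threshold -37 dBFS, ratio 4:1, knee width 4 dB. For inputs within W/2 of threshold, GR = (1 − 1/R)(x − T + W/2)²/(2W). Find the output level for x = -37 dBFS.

-37.375 dBFS

x − T + W/2 = -37 − (-37) + 2 = 2.
GR = (1 − 1/4) × 2² / 8 = 0.75 × 4 / 8 = 0.375 dB.
Output = -37 − 0.375 = -37.375 dBFS.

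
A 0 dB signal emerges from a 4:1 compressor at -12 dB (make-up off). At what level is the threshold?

-16 dB

Let T be the threshold. Output overshoot = (input overshoot)/R, so -12 − T = (0 − T)/4.
4·(-12 − T) = 0 − T → 3·T = -48 − 0 = -48.
T = -48/3 = -16 dB.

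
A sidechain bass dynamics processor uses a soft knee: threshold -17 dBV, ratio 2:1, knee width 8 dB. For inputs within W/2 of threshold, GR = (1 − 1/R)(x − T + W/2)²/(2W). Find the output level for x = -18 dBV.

x − T + W/2 = -18 − (-17) + 4 = 3.
GR = (1 − 1/2) × 3² / 16 = 0.5 × 9 / 16 = 0.28125 dB.
Output = -18 − 0.28125 = -18.28125 dBV.

-18.28125 dBV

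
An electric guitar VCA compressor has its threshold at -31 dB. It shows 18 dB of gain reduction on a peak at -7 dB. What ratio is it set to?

Input overshoot = -7 − (-31) = 24 dB.
Output overshoot = 24 − 18 = 6 dB.
Ratio = input overshoot / output overshoot = 24 / 6 = 4.

4:1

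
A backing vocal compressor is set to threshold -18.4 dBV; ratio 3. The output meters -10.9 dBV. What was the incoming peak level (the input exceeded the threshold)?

That's 7.5 dB above the -18.4 dBV threshold.
Input overshoot = R × output overshoot = 22.5 dB → input = -18.4 + 22.5 = 4.1 dBV.

4.1 dBV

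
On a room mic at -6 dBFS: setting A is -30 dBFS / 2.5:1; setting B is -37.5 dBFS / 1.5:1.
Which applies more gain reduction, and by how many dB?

A: GR = 24 − 24/2.5 = 14.4 dB.
B: GR = 31.5 − 31.5/1.5 = 10.5 dB.
A reduces 3.9 dB more.

A, by 3.9 dB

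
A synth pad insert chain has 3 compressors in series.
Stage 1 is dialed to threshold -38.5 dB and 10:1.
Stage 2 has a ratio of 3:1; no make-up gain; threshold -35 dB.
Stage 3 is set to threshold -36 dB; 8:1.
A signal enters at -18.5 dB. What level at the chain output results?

Stage 1: -18.5 dB is 20 dB over -38.5 dB; at 10:1 that becomes 2 dB over, giving -36.5 dB.
Stage 2: -36.5 dB ≤ -35 dB, so stage 2 doesn't engage; output -36.5 dB.
Stage 3: -36.5 dB ≤ -36 dB, so stage 3 doesn't engage; output -36.5 dB.

-36.5 dB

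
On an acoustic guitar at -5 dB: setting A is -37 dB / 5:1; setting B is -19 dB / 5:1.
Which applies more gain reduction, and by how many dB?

A, by 14.4 dB

A: 32 dB over, compressed to 6.4 dB over, so 25.6 dB of GR.
B: 14 dB over, compressed to 2.8 dB over, so 11.2 dB of GR.
A applies 14.4 dB more gain reduction.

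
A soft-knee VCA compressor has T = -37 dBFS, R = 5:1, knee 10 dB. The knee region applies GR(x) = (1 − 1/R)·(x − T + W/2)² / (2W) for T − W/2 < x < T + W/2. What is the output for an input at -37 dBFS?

-38 dBFS

x − T + W/2 = -37 − (-37) + 5 = 5.
GR = (1 − 1/5) × 5² / 20 = 0.8 × 25 / 20 = 1 dB.
Output = -37 − 1 = -38 dBFS.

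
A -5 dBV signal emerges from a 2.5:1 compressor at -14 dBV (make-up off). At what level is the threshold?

Input is 15 dB above T (since output overshoot × R = input overshoot: (-14 − T)·2.5 = -5 − T gives T = -20 dBV).
Check: -20 + (-5 − (-20))/2.5 = -20 + 6 = -14 dBV. ✓

-20 dBV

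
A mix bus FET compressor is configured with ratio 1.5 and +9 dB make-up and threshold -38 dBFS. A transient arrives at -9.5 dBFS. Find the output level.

Overshoot: -9.5 − (-38) = 28.5 dB.
At 1.5:1 the overshoot is divided by 1.5, leaving 19 dB above threshold.
That puts the output at -19 dBFS; make-up adds 9 dB, giving -10 dBFS.

-10 dBFS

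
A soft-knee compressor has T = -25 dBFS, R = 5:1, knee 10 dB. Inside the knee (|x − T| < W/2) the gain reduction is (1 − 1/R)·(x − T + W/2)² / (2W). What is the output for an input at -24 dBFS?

-25.44 dBFS

x − T + W/2 = -24 − (-25) + 5 = 6.
GR = (1 − 1/5) × 6² / 20 = 0.8 × 36 / 20 = 1.44 dB.
Output = -24 − 1.44 = -25.44 dBFS.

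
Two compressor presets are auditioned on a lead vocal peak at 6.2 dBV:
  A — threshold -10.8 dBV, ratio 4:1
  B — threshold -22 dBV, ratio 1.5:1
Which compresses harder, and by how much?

A, by 3.35 dB

A: overshoot 17 dB → output overshoot 4.25 dB → GR 12.75 dB.
B: overshoot 28.2 dB → output overshoot 18.8 dB → GR 9.4 dB.
A reduces 3.35 dB more.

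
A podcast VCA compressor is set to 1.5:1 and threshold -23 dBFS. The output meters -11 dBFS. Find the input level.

That's 12 dB above the -23 dBFS threshold.
Input overshoot = R × output overshoot = 18 dB → input = -23 + 18 = -5 dBFS.

-5 dBFS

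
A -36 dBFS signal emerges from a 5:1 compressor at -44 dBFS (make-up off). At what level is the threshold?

Gain reduction = -36 − (-44) = 8 dB; output overshoot = GR / (R − 1) = 8 / 4 = 2 dB.
Threshold = output − output overshoot = -44 − 2 = -46 dBFS.

-46 dBFS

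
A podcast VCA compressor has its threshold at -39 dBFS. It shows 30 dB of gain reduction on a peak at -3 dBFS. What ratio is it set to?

Input overshoot = -3 − (-39) = 36 dB.
Output overshoot = 36 − 30 = 6 dB.
Ratio = input overshoot / output overshoot = 36 / 6 = 6.

6:1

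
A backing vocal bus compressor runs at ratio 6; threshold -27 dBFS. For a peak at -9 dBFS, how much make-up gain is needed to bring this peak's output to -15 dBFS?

9 dB

Overshoot 18 dB → 18/6 = 3 dB after compression, so the compressed level is -27 + 3 = -24 dBFS.
Make-up = target − compressed = -15 − (-24) = 9 dB.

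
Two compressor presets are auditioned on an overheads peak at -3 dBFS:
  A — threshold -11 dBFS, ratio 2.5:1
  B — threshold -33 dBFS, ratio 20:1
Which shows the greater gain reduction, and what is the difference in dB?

A: overshoot 8 dB → output overshoot 3.2 dB → GR 4.8 dB.
B: overshoot 30 dB → output overshoot 1.5 dB → GR 28.5 dB.
B reduces 23.7 dB more.

B, by 23.7 dB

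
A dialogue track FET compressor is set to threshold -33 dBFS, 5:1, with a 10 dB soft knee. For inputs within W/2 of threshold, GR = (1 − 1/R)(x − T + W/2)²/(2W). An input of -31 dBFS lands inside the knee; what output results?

-32.96 dBFS

x − T + W/2 = -31 − (-33) + 5 = 7.
GR = (1 − 1/5) × 7² / 20 = 0.8 × 49 / 20 = 1.96 dB.
Output = -31 − 1.96 = -32.96 dBFS.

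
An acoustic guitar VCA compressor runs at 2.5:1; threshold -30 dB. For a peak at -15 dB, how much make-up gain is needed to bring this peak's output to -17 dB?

Without make-up, output = threshold + overshoot/2.5 = -30 + 6 = -24 dB.
Gap to target: 7 dB.

7 dB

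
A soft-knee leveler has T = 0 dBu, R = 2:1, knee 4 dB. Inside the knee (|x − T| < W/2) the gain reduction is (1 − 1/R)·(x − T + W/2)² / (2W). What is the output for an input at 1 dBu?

0.4375 dBu

x − T + W/2 = 1 − 0 + 2 = 3.
GR = (1 − 1/2) × 3² / 8 = 0.5 × 9 / 8 = 0.5625 dB.
Output = 1 − 0.5625 = 0.4375 dBu.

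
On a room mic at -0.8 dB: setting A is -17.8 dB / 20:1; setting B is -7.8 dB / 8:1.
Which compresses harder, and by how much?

A, by 10.025 dB

A: overshoot 17 dB → output overshoot 0.85 dB → GR 16.15 dB.
B: overshoot 7 dB → output overshoot 0.875 dB → GR 6.125 dB.
Difference: 10.025 dB in favour of A.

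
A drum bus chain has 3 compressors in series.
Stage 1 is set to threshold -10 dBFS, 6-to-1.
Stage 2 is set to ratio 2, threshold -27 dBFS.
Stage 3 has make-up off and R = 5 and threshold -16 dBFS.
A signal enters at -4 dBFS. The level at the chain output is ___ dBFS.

Stage 1: -4 dBFS is 6 dB over -10 dBFS; at 6:1 that becomes 1 dB over, giving -9 dBFS.
Stage 2: 18 dB above -27 dBFS, reduced 2:1 to 9 dB above → -18 dBFS.
Stage 3: -18 dBFS is at or below the -16 dBFS threshold — no compression; output -18 dBFS.

-18 dBFS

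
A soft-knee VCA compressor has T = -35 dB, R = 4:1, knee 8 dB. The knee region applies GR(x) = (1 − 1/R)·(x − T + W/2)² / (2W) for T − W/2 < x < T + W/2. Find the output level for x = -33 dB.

x − T + W/2 = -33 − (-35) + 4 = 6.
GR = (1 − 1/4) × 6² / 16 = 0.75 × 36 / 16 = 1.6875 dB.
Output = -33 − 1.6875 = -34.6875 dB.

-34.6875 dB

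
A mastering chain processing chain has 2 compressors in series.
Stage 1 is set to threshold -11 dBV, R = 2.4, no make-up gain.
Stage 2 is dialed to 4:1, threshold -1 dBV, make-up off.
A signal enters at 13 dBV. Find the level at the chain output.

Stage 1: overshoot 24 dB → 24/2.4 = 10 dB → -1 dBV.
Stage 2: below threshold (-1 ≤ -1); passes unchanged; output -1 dBV.

-1 dBV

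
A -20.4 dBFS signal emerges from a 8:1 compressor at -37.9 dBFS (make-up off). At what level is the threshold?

-40.4 dBFS

Input is 20 dB above T (since output overshoot × R = input overshoot: (-37.9 − T)·8 = -20.4 − T gives T = -40.4 dBFS).
Check: -40.4 + (-20.4 − (-40.4))/8 = -40.4 + 2.5 = -37.9 dBFS. ✓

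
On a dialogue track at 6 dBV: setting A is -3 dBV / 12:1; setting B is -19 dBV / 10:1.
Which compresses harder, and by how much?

A: 9 dB over, compressed to 0.75 dB over, so 8.25 dB of GR.
B: 25 dB over, compressed to 2.5 dB over, so 22.5 dB of GR.
B applies 14.25 dB more gain reduction.

B, by 14.25 dB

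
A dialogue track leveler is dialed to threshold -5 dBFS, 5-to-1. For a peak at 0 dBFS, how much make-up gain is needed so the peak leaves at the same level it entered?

Without make-up, output = threshold + overshoot/5 = -5 + 1 = -4 dBFS.
Gap to target: 4 dB.

4 dB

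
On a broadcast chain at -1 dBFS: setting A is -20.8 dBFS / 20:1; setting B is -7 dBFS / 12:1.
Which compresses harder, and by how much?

A: overshoot 19.8 dB → output overshoot 0.99 dB → GR 18.81 dB.
B: overshoot 6 dB → output overshoot 0.5 dB → GR 5.5 dB.
A reduces 13.31 dB more.

A, by 13.31 dB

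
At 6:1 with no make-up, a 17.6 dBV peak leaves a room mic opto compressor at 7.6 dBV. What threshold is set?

Let T be the threshold. Output overshoot = (input overshoot)/R, so 7.6 − T = (17.6 − T)/6.
6·(7.6 − T) = 17.6 − T → 5·T = 45.6 − 17.6 = 28.
T = 28/5 = 5.6 dBV.

5.6 dBV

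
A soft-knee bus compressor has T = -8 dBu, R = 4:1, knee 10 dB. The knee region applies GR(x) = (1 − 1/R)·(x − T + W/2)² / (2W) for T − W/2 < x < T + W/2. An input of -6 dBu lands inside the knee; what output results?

x − T + W/2 = -6 − (-8) + 5 = 7.
GR = (1 − 1/4) × 7² / 20 = 0.75 × 49 / 20 = 1.8375 dB.
Output = -6 − 1.8375 = -7.8375 dBu.

-7.8375 dBu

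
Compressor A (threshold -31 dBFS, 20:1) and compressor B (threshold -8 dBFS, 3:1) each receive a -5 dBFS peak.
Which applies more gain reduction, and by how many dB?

A: 26 dB over, compressed to 1.3 dB over, so 24.7 dB of GR.
B: 3 dB over, compressed to 1 dB over, so 2 dB of GR.
A applies 22.7 dB more gain reduction.

A, by 22.7 dB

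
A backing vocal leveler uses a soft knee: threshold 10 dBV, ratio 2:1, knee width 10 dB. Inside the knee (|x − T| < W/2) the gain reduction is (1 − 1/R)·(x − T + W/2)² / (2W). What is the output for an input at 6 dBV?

5.975 dBV

x − T + W/2 = 6 − 10 + 5 = 1.
GR = (1 − 1/2) × 1² / 20 = 0.5 × 1 / 20 = 0.025 dB.
Output = 6 − 0.025 = 5.975 dBV.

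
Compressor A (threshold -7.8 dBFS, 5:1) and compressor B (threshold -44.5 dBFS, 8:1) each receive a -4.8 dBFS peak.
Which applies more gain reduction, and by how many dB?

A: 3 dB over, compressed to 0.6 dB over, so 2.4 dB of GR.
B: 39.7 dB over, compressed to 4.9625 dB over, so 34.7375 dB of GR.
B applies 32.3375 dB more gain reduction.

B, by 32.3375 dB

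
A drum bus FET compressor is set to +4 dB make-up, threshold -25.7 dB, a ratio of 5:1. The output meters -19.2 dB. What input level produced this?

-13.2 dB

Before make-up, the level was -19.2 − 4 = -23.2 dB.
The compressed level sits -23.2 − (-25.7) = 2.5 dB over threshold.
Before 5:1 compression the overshoot was 2.5 × 5 = 12.5 dB, so input = -25.7 + 12.5 = -13.2 dB.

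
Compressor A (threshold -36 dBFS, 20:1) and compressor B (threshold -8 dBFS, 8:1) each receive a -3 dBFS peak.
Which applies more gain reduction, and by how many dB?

A, by 26.975 dB

A: 33 dB over, compressed to 1.65 dB over, so 31.35 dB of GR.
B: 5 dB over, compressed to 0.625 dB over, so 4.375 dB of GR.
A reduces 26.975 dB more.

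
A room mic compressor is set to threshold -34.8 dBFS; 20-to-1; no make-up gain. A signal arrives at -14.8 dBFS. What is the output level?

-33.8 dBFS

Overshoot: -14.8 − (-34.8) = 20 dB.
20:1 compression reduces that to 20/20 = 1 dB over.
Output = -34.8 + 1 = -33.8 dBFS.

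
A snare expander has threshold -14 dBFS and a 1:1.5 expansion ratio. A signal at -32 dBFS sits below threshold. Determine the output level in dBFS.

The input is 18 dB below the -14 dBFS threshold.
A 1:1.5 expander multiplies undershoot by 1.5: 18 × 1.5 = 27 dB below threshold.
Output = -14 − 27 = -41 dBFS.

-41 dBFS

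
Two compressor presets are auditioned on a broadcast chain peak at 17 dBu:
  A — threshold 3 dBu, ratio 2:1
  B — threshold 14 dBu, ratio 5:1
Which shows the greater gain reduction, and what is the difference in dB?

A: overshoot 14 dB → output overshoot 7 dB → GR 7 dB.
B: overshoot 3 dB → output overshoot 0.6 dB → GR 2.4 dB.
A reduces 4.6 dB more.

A, by 4.6 dB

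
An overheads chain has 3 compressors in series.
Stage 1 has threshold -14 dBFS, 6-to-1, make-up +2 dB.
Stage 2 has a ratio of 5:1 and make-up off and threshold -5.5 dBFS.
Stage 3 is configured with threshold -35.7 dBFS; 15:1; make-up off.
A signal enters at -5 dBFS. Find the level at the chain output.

-34.02 dBFS

Stage 1: -5 dBFS is 9 dB over -14 dBFS; at 6:1 that becomes 1.5 dB over, giving -12.5 dBFS; +2 dB make-up → -10.5 dBFS.
Stage 2: -10.5 dBFS ≤ -5.5 dBFS, so stage 2 doesn't engage; output -10.5 dBFS.
Stage 3: -10.5 dBFS is 25.2 dB over -35.7 dBFS; at 15:1 that becomes 1.68 dB over, giving -34.02 dBFS.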